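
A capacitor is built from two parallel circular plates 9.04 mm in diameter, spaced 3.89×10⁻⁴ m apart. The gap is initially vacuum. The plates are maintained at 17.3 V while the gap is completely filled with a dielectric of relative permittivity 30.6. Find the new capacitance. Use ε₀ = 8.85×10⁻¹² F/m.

A = π(9.04/2 mm)² = 6.42×10⁻⁵ m².
Initially C₁ = ε₀A/d = 8.85×10⁻¹² × 6.42×10⁻⁵ / 3.89×10⁻⁴ = 1.46×10⁻¹² F.
C = κε₀A/d scales with κ, so C₂/C₁ = κ = 30.6.
C₂ = 30.6 × 1.46×10⁻¹² = 4.47×10⁻¹¹ F.

44.7 pF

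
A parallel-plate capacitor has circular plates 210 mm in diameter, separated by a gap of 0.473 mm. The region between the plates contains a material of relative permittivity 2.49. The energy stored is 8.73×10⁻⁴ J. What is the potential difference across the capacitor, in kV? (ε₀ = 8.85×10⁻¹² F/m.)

A = π(210/2 mm)² = 3.46×10⁻² m².
C = κε₀A/d = 2.49 × 8.85×10⁻¹² × 3.46×10⁻² / 4.73×10⁻⁴ = 1.61×10⁻⁹ F.
V = √(2U/C) = √(2 × 8.73×10⁻⁴ / 1.61×10⁻⁹) = 1.04×10³ V.

1.04 kV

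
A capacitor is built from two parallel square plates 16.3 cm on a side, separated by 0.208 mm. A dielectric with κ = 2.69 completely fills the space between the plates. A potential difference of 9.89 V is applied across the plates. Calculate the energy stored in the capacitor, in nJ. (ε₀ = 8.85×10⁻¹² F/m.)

U ≈ 149 nJ

A = (16.3 cm)² = 2.66×10⁻² m².
C = κε₀A/d = 2.69 × 8.85×10⁻¹² × 2.66×10⁻² / 2.08×10⁻⁴ = 3.04×10⁻⁹ F.
U = ½CV² = ½ × 3.04×10⁻⁹ × (9.89)² = 1.49×10⁻⁷ J.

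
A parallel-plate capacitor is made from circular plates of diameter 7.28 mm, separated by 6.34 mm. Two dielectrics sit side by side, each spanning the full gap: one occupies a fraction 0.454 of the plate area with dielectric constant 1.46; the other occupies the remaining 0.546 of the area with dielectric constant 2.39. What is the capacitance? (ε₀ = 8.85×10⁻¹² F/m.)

A = π(7.28/2 mm)² = 4.16×10⁻⁵ m².
Side-by-side slabs ⇒ two capacitors in parallel, each spanning the full gap.
C₁ = κ₁ε₀A₁/d = 1.46 × 8.85×10⁻¹² × 1.89×10⁻⁵ / 6.34×10⁻³ = 3.85×10⁻¹⁴ F.
C₂ = κ₂ε₀A₂/d = 2.39 × 8.85×10⁻¹² × 2.27×10⁻⁵ / 6.34×10⁻³ = 7.58×10⁻¹⁴ F.
C = C₁ + C₂ = 1.14×10⁻¹³ F.

1.14×10⁻¹³ F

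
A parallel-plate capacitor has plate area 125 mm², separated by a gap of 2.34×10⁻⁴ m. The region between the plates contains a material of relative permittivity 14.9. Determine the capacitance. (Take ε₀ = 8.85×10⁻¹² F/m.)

A = 125 mm² = 1.25×10⁻⁴ m².
C = κε₀A/d = 14.9 × 8.85×10⁻¹² × 1.25×10⁻⁴ / 2.34×10⁻⁴ = 7.04×10⁻¹¹ F.

C ≈ 70.4 pF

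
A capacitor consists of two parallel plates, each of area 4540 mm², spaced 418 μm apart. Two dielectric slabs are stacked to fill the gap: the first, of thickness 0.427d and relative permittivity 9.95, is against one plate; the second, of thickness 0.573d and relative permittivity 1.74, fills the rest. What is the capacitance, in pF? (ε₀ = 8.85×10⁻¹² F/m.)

C ≈ 258 pF

A = 4540 mm² = 4.54×10⁻³ m².
Stacked slabs ⇒ two capacitors in series, each with the full plate area.
C₁ = κ₁ε₀A/d₁ = 9.95 × 8.85×10⁻¹² × 4.54×10⁻³ / 1.78×10⁻⁴ = 2.24×10⁻⁹ F.
C₂ = κ₂ε₀A/d₂ = 1.74 × 8.85×10⁻¹² × 4.54×10⁻³ / 2.40×10⁻⁴ = 2.92×10⁻¹⁰ F.
C = (1/C₁ + 1/C₂)⁻¹ = 2.58×10⁻¹⁰ F.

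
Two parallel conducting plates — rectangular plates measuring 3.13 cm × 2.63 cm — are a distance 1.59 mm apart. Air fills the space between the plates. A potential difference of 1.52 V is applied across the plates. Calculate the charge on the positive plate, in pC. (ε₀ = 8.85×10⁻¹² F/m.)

A = 3.13 × 2.63 cm² = 8.23×10⁻⁴ m².
C = ε₀A/d = 8.85×10⁻¹² × 8.23×10⁻⁴ / 1.59×10⁻³ = 4.58×10⁻¹² F.
Q = CV = 4.58×10⁻¹² × 1.52 = 6.96×10⁻¹² C.

Q ≈ 6.96 pC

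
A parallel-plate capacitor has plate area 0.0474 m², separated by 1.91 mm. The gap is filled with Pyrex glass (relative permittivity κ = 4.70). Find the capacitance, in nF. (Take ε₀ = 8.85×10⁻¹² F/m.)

1.03 nF

C = κε₀A/d = 4.70 × 8.85×10⁻¹² × 4.74×10⁻² / 1.91×10⁻³ = 1.03×10⁻⁹ F.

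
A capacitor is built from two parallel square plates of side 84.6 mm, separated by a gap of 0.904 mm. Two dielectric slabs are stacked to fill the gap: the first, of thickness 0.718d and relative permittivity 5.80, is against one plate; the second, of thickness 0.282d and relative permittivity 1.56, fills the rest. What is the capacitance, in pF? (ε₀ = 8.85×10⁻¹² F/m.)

A = (84.6 mm)² = 7.16×10⁻³ m².
Stacked slabs ⇒ two capacitors in series, each with the full plate area.
C₁ = κ₁ε₀A/d₁ = 5.80 × 8.85×10⁻¹² × 7.16×10⁻³ / 6.49×10⁻⁴ = 5.66×10⁻¹⁰ F.
C₂ = κ₂ε₀A/d₂ = 1.56 × 8.85×10⁻¹² × 7.16×10⁻³ / 2.55×10⁻⁴ = 3.88×10⁻¹⁰ F.
C = (1/C₁ + 1/C₂)⁻¹ = 2.30×10⁻¹⁰ F.

C ≈ 230 pF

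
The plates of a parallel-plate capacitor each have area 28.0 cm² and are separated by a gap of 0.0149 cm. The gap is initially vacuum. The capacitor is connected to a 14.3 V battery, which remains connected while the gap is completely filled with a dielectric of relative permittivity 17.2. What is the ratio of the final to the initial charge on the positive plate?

17.2

Battery connected ⇒ V is held fixed.
C₂ = 17.2 C₁ and Q = CV, so Q₂/Q₁ = C₂/C₁ = 17.2.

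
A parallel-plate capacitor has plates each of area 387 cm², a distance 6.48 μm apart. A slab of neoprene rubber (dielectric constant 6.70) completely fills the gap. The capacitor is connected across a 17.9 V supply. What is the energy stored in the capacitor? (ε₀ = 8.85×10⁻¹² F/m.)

A = 387 cm² = 3.87×10⁻² m².
C = κε₀A/d = 6.70 × 8.85×10⁻¹² × 3.87×10⁻² / 6.48×10⁻⁶ = 3.54×10⁻⁷ F.
U = ½CV² = ½ × 3.54×10⁻⁷ × (17.9)² = 5.67×10⁻⁵ J.

56.7 μJ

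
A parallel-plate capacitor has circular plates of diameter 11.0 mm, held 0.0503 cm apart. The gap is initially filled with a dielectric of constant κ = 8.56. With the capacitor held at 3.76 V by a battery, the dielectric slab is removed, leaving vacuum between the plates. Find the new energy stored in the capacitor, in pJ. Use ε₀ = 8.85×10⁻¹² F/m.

U ≈ 11.8 pJ

A = π(11.0/2 mm)² = 9.50×10⁻⁵ m².
Initially C₁ = κε₀A/d = 8.56 × 8.85×10⁻¹² × 9.50×10⁻⁵ / 5.03×10⁻⁴ = 1.43×10⁻¹¹ F.
U₁ = 1.01×10⁻¹⁰ J.
Battery connected ⇒ V is held fixed. C₂ = 0.117 C₁ and U = ½CV², so U₂/U₁ = C₂/C₁ = 0.117.
U₂ = 0.117 × 1.01×10⁻¹⁰ = 1.18×10⁻¹¹ J.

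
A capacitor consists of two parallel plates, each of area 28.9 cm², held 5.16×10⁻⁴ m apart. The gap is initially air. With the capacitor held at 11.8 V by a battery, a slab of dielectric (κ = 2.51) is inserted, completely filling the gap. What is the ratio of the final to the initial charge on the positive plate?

Q₂/Q₁ ≈ 2.51

Battery connected ⇒ V is held fixed.
C₂ = 2.51 C₁ and Q = CV, so Q₂/Q₁ = C₂/C₁ = 2.51.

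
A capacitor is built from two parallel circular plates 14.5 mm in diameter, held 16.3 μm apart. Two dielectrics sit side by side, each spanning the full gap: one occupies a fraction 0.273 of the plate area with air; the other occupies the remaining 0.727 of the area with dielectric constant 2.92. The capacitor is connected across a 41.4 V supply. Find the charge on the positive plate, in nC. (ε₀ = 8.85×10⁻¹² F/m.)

A = π(14.5/2 mm)² = 1.65×10⁻⁴ m².
Side-by-side slabs ⇒ two capacitors in parallel, each spanning the full gap.
C₁ = κ₁ε₀A₁/d = 1.00 × 8.85×10⁻¹² × 4.51×10⁻⁵ / 1.63×10⁻⁵ = 2.45×10⁻¹¹ F.
C₂ = κ₂ε₀A₂/d = 2.92 × 8.85×10⁻¹² × 1.20×10⁻⁴ / 1.63×10⁻⁵ = 1.90×10⁻¹⁰ F.
C = C₁ + C₂ = 2.15×10⁻¹⁰ F.
Q = CV = 2.15×10⁻¹⁰ × 41.4 = 8.89×10⁻⁹ C.

Q ≈ 8.89 nC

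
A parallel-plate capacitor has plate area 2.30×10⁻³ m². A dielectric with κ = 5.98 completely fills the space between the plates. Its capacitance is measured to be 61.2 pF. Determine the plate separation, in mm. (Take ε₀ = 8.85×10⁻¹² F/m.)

d = κε₀A/C = 5.98 × 8.85×10⁻¹² × 2.30×10⁻³ / 6.12×10⁻¹¹ = 1.99×10⁻³ m.

1.99 mm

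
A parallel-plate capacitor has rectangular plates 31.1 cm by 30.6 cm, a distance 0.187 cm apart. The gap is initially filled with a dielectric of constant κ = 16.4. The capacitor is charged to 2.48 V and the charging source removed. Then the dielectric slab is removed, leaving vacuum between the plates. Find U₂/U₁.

Isolated ⇒ Q is held fixed.
C₂ = 0.0610 C₁ and U = Q²/(2C), so U₂/U₁ = C₁/C₂ = 16.4.

16.4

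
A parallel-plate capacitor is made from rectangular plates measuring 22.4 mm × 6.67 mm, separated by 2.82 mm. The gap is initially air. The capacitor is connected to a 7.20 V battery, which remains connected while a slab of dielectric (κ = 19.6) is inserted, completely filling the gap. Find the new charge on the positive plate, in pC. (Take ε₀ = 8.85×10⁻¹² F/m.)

A = 22.4 × 6.67 mm² = 1.49×10⁻⁴ m².
Initially C₁ = ε₀A/d = 8.85×10⁻¹² × 1.49×10⁻⁴ / 2.82×10⁻³ = 4.69×10⁻¹³ F.
Q₁ = 3.38×10⁻¹² C.
Battery connected ⇒ V is held fixed. C₂ = 19.6 C₁ and Q = CV, so Q₂/Q₁ = C₂/C₁ = 19.6.
Q₂ = 19.6 × 3.38×10⁻¹² = 6.62×10⁻¹¹ C.

66.2 pC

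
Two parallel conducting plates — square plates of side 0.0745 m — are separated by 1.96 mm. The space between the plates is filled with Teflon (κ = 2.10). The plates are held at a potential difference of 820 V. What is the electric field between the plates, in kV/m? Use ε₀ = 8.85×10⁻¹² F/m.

418 kV/m

E = V/d = 820 / 1.96×10⁻³ = 4.18×10⁵ V/m.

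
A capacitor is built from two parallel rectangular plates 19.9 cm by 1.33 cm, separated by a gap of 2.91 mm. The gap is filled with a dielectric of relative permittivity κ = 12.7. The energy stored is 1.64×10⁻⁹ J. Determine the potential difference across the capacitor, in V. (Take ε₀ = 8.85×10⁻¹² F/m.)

5.66 V

A = 19.9 × 1.33 cm² = 2.65×10⁻³ m².
C = κε₀A/d = 12.7 × 8.85×10⁻¹² × 2.65×10⁻³ / 2.91×10⁻³ = 1.02×10⁻¹⁰ F.
V = √(2U/C) = √(2 × 1.64×10⁻⁹ / 1.02×10⁻¹⁰) = 5.66 V.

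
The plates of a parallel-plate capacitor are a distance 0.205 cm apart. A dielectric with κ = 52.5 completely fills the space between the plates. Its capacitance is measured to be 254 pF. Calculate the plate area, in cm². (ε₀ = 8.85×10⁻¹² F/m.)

A ≈ 11.2 cm²

A = Cd/(κε₀) = 2.54×10⁻¹⁰ × 2.05×10⁻³ / (52.5 × 8.85×10⁻¹²) = 1.12×10⁻³ m².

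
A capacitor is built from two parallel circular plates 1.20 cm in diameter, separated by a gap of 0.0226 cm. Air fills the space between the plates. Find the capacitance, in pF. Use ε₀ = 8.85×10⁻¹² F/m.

A = π(1.20/2 cm)² = 1.13×10⁻⁴ m².
C = ε₀A/d = 8.85×10⁻¹² × 1.13×10⁻⁴ / 2.26×10⁻⁴ = 4.43×10⁻¹² F.

C ≈ 4.43 pF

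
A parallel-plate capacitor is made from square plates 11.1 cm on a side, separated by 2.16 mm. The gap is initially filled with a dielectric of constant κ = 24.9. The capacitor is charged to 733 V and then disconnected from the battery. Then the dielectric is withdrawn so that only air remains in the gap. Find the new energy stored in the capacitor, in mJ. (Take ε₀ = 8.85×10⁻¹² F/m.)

A = (11.1 cm)² = 1.23×10⁻² m².
Initially C₁ = κε₀A/d = 24.9 × 8.85×10⁻¹² × 1.23×10⁻² / 2.16×10⁻³ = 1.26×10⁻⁹ F.
U₁ = 3.38×10⁻⁴ J.
Isolated ⇒ Q is held fixed. C₂ = 0.0402 C₁ and U = Q²/(2C), so U₂/U₁ = C₁/C₂ = 24.9.
U₂ = 24.9 × 3.38×10⁻⁴ = 8.41×10⁻³ J.

U ≈ 8.41 mJ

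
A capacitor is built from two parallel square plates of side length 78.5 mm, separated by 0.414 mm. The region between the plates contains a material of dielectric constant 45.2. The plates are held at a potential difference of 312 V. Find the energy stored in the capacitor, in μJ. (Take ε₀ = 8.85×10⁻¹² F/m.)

U ≈ 290 μJ

A = (78.5 mm)² = 6.16×10⁻³ m².
C = κε₀A/d = 45.2 × 8.85×10⁻¹² × 6.16×10⁻³ / 4.14×10⁻⁴ = 5.95×10⁻⁹ F.
U = ½CV² = ½ × 5.95×10⁻⁹ × (312)² = 2.90×10⁻⁴ J.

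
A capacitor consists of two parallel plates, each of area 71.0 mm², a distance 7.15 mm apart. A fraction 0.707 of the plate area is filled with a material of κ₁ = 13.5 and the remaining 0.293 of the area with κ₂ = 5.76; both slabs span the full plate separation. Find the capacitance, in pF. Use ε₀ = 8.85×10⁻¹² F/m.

A = 71.0 mm² = 7.10×10⁻⁵ m².
Side-by-side slabs ⇒ two capacitors in parallel, each spanning the full gap.
C₁ = κ₁ε₀A₁/d = 13.5 × 8.85×10⁻¹² × 5.02×10⁻⁵ / 7.15×10⁻³ = 8.39×10⁻¹³ F.
C₂ = κ₂ε₀A₂/d = 5.76 × 8.85×10⁻¹² × 2.08×10⁻⁵ / 7.15×10⁻³ = 1.48×10⁻¹³ F.
C = C₁ + C₂ = 9.87×10⁻¹³ F.

C ≈ 0.987 pF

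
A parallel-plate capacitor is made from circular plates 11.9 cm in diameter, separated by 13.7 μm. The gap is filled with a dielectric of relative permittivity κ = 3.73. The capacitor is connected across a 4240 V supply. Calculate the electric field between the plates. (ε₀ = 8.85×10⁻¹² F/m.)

E = V/d = 4240 / 1.37×10⁻⁵ = 3.09×10⁸ V/m.

E ≈ 309 MV/m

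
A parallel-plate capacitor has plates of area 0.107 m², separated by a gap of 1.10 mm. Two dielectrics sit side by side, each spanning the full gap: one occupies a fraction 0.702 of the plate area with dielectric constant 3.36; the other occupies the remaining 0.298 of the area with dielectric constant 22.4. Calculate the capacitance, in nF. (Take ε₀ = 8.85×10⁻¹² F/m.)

Side-by-side slabs ⇒ two capacitors in parallel, each spanning the full gap.
C₁ = κ₁ε₀A₁/d = 3.36 × 8.85×10⁻¹² × 7.51×10⁻² / 1.10×10⁻³ = 2.03×10⁻⁹ F.
C₂ = κ₂ε₀A₂/d = 22.4 × 8.85×10⁻¹² × 3.19×10⁻² / 1.10×10⁻³ = 5.75×10⁻⁹ F.
C = C₁ + C₂ = 7.78×10⁻⁹ F.

7.78 nF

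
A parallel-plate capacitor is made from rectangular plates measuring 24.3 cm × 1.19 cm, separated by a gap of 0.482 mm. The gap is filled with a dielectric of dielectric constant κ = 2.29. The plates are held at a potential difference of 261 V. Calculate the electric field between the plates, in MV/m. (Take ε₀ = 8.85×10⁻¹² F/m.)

E ≈ 0.541 MV/m

E = V/d = 261 / 4.82×10⁻⁴ = 5.41×10⁵ V/m.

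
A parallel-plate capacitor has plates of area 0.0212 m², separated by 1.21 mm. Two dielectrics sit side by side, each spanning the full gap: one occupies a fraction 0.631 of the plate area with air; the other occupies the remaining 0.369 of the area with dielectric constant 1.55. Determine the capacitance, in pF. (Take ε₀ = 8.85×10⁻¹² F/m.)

C ≈ 187 pF

Side-by-side slabs ⇒ two capacitors in parallel, each spanning the full gap.
C₁ = κ₁ε₀A₁/d = 1.00 × 8.85×10⁻¹² × 1.34×10⁻² / 1.21×10⁻³ = 9.78×10⁻¹¹ F.
C₂ = κ₂ε₀A₂/d = 1.55 × 8.85×10⁻¹² × 7.82×10⁻³ / 1.21×10⁻³ = 8.87×10⁻¹¹ F.
C = C₁ + C₂ = 1.87×10⁻¹⁰ F.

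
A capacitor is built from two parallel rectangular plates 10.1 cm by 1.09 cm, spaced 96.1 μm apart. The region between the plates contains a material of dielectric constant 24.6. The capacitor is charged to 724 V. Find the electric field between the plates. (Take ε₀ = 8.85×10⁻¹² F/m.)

E ≈ 7.53 MV/m

E = V/d = 724 / 9.61×10⁻⁵ = 7.53×10⁶ V/m.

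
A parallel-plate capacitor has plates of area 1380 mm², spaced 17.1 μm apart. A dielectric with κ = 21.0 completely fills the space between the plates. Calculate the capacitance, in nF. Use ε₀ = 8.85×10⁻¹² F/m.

15.0 nF

A = 1380 mm² = 1.38×10⁻³ m².
C = κε₀A/d = 21.0 × 8.85×10⁻¹² × 1.38×10⁻³ / 1.71×10⁻⁵ = 1.50×10⁻⁸ F.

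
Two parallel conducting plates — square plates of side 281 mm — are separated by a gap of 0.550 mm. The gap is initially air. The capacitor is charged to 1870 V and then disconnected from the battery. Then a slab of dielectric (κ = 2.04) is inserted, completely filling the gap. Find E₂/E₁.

E₂/E₁ ≈ 0.490

Isolated ⇒ Q is held fixed.
V₂ = Q/C₂ = V₁/2.04; E = V/d, so E₂/E₁ = (V₂/V₁)(d₁/d₂) = 0.490.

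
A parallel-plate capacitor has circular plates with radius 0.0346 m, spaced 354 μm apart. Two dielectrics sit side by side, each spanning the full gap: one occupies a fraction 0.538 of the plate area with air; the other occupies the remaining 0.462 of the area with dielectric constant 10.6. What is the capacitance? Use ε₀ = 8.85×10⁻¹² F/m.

C ≈ 0.511 nF

A = π(0.0346 m)² = 3.76×10⁻³ m².
Side-by-side slabs ⇒ two capacitors in parallel, each spanning the full gap.
C₁ = κ₁ε₀A₁/d = 1.00 × 8.85×10⁻¹² × 2.02×10⁻³ / 3.54×10⁻⁴ = 5.06×10⁻¹¹ F.
C₂ = κ₂ε₀A₂/d = 10.6 × 8.85×10⁻¹² × 1.74×10⁻³ / 3.54×10⁻⁴ = 4.60×10⁻¹⁰ F.
C = C₁ + C₂ = 5.11×10⁻¹⁰ F.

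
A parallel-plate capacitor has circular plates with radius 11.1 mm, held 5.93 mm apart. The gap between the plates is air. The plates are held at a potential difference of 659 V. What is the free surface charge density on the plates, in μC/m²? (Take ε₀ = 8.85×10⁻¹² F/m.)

σ ≈ 0.983 μC/m²

A = π(11.1 mm)² = 3.87×10⁻⁴ m².
C = ε₀A/d = 8.85×10⁻¹² × 3.87×10⁻⁴ / 5.93×10⁻³ = 5.78×10⁻¹³ F.
σ = Q/A = CV/A = 5.78×10⁻¹³ × 659 / 3.87×10⁻⁴ = 9.83×10⁻⁷ C/m².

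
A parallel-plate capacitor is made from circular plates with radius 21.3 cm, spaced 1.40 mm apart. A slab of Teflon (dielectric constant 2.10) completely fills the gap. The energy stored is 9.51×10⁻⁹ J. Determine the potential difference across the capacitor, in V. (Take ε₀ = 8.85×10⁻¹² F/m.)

V ≈ 3.17 V

A = π(21.3 cm)² = 0.143 m².
C = κε₀A/d = 2.10 × 8.85×10⁻¹² × 0.143 / 1.40×10⁻³ = 1.89×10⁻⁹ F.
V = √(2U/C) = √(2 × 9.51×10⁻⁹ / 1.89×10⁻⁹) = 3.17 V.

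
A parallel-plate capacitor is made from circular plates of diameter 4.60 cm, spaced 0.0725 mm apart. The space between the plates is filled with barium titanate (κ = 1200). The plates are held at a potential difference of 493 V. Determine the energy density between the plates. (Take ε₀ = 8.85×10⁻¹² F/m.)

2.46×10¹¹ μJ/m³

E = V/d = 493 / 7.25×10⁻⁵ = 6.80×10⁶ V/m.
u = ½κε₀E² = ½ × 1200 × 8.85×10⁻¹² × (6.80×10⁶)² = 2.46×10⁵ J/m³.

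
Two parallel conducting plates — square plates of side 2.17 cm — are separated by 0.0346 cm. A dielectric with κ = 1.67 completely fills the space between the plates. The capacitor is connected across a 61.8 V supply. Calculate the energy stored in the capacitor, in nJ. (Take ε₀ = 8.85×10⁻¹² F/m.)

A = (2.17 cm)² = 4.71×10⁻⁴ m².
C = κε₀A/d = 1.67 × 8.85×10⁻¹² × 4.71×10⁻⁴ / 3.46×10⁻⁴ = 2.01×10⁻¹¹ F.
U = ½CV² = ½ × 2.01×10⁻¹¹ × (61.8)² = 3.84×10⁻⁸ J.

38.4 nJ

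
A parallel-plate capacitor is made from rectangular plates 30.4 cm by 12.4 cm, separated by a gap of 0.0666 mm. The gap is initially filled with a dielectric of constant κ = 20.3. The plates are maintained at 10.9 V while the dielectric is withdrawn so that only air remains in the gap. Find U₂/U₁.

Battery connected ⇒ V is held fixed.
C₂ = 0.0493 C₁ and U = ½CV², so U₂/U₁ = C₂/C₁ = 0.0493.

0.0493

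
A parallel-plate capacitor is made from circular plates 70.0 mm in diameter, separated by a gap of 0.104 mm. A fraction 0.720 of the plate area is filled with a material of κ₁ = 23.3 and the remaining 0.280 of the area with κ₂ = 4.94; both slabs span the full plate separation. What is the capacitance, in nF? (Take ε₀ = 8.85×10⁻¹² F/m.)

C ≈ 5.95 nF

A = π(70.0/2 mm)² = 3.85×10⁻³ m².
Side-by-side slabs ⇒ two capacitors in parallel, each spanning the full gap.
C₁ = κ₁ε₀A₁/d = 23.3 × 8.85×10⁻¹² × 2.77×10⁻³ / 1.04×10⁻⁴ = 5.49×10⁻⁹ F.
C₂ = κ₂ε₀A₂/d = 4.94 × 8.85×10⁻¹² × 1.08×10⁻³ / 1.04×10⁻⁴ = 4.53×10⁻¹⁰ F.
C = C₁ + C₂ = 5.95×10⁻⁹ F.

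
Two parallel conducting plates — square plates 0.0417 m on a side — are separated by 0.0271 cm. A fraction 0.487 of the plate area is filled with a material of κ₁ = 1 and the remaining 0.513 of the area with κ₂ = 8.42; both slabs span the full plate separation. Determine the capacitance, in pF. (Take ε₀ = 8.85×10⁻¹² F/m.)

A = (0.0417 m)² = 1.74×10⁻³ m².
Side-by-side slabs ⇒ two capacitors in parallel, each spanning the full gap.
C₁ = κ₁ε₀A₁/d = 1.00 × 8.85×10⁻¹² × 8.47×10⁻⁴ / 2.71×10⁻⁴ = 2.77×10⁻¹¹ F.
C₂ = κ₂ε₀A₂/d = 8.42 × 8.85×10⁻¹² × 8.92×10⁻⁴ / 2.71×10⁻⁴ = 2.45×10⁻¹⁰ F.
C = C₁ + C₂ = 2.73×10⁻¹⁰ F.

273 pF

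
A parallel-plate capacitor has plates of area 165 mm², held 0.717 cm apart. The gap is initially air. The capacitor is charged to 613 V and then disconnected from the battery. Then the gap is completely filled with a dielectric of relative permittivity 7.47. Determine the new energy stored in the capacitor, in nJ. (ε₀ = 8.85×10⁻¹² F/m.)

U ≈ 5.12 nJ

A = 165 mm² = 1.65×10⁻⁴ m².
Initially C₁ = ε₀A/d = 8.85×10⁻¹² × 1.65×10⁻⁴ / 7.17×10⁻³ = 2.04×10⁻¹³ F.
U₁ = 3.83×10⁻⁸ J.
Isolated ⇒ Q is held fixed. C₂ = 7.47 C₁ and U = Q²/(2C), so U₂/U₁ = C₁/C₂ = 0.134.
U₂ = 0.134 × 3.83×10⁻⁸ = 5.12×10⁻⁹ J.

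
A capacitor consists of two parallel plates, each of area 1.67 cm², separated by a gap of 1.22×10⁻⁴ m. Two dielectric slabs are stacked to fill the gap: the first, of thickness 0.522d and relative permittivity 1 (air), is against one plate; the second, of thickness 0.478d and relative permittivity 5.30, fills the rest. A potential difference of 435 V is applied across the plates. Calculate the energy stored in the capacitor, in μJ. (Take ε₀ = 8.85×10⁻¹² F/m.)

A = 1.67 cm² = 1.67×10⁻⁴ m².
Stacked slabs ⇒ two capacitors in series, each with the full plate area.
C₁ = κ₁ε₀A/d₁ = 1.00 × 8.85×10⁻¹² × 1.67×10⁻⁴ / 6.37×10⁻⁵ = 2.32×10⁻¹¹ F.
C₂ = κ₂ε₀A/d₂ = 5.30 × 8.85×10⁻¹² × 1.67×10⁻⁴ / 5.83×10⁻⁵ = 1.34×10⁻¹⁰ F.
C = (1/C₁ + 1/C₂)⁻¹ = 1.98×10⁻¹¹ F.
U = ½CV² = ½ × 1.98×10⁻¹¹ × (435)² = 1.87×10⁻⁶ J.

U ≈ 1.87 μJ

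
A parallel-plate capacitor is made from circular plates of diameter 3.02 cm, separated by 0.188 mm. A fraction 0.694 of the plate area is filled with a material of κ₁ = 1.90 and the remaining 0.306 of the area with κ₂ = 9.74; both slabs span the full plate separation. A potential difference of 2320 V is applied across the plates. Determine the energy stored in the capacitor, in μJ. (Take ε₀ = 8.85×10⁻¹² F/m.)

A = π(3.02/2 cm)² = 7.16×10⁻⁴ m².
Side-by-side slabs ⇒ two capacitors in parallel, each spanning the full gap.
C₁ = κ₁ε₀A₁/d = 1.90 × 8.85×10⁻¹² × 4.97×10⁻⁴ / 1.88×10⁻⁴ = 4.45×10⁻¹¹ F.
C₂ = κ₂ε₀A₂/d = 9.74 × 8.85×10⁻¹² × 2.19×10⁻⁴ / 1.88×10⁻⁴ = 1.01×10⁻¹⁰ F.
C = C₁ + C₂ = 1.45×10⁻¹⁰ F.
U = ½CV² = ½ × 1.45×10⁻¹⁰ × (2320)² = 3.90×10⁻⁴ J.

U ≈ 390 μJ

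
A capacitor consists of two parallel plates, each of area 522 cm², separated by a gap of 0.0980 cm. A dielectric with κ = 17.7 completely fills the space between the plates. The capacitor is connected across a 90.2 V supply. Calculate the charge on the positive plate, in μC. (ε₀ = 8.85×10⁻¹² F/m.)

A = 522 cm² = 5.22×10⁻² m².
C = κε₀A/d = 17.7 × 8.85×10⁻¹² × 5.22×10⁻² / 9.80×10⁻⁴ = 8.34×10⁻⁹ F.
Q = CV = 8.34×10⁻⁹ × 90.2 = 7.53×10⁻⁷ C.

0.753 μC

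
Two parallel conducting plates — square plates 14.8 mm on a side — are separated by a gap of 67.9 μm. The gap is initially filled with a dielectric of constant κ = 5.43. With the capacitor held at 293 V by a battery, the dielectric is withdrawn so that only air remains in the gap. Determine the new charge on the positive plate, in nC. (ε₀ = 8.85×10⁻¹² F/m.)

A = (14.8 mm)² = 2.19×10⁻⁴ m².
Initially C₁ = κε₀A/d = 5.43 × 8.85×10⁻¹² × 2.19×10⁻⁴ / 6.79×10⁻⁵ = 1.55×10⁻¹⁰ F.
Q₁ = 4.54×10⁻⁸ C.
Battery connected ⇒ V is held fixed. C₂ = 0.184 C₁ and Q = CV, so Q₂/Q₁ = C₂/C₁ = 0.184.
Q₂ = 0.184 × 4.54×10⁻⁸ = 8.36×10⁻⁹ C.

8.36 nC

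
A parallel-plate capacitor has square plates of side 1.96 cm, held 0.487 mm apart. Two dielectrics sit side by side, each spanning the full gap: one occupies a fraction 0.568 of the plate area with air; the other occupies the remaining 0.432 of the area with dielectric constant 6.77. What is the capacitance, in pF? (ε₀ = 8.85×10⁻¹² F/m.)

A = (1.96 cm)² = 3.84×10⁻⁴ m².
Side-by-side slabs ⇒ two capacitors in parallel, each spanning the full gap.
C₁ = κ₁ε₀A₁/d = 1.00 × 8.85×10⁻¹² × 2.18×10⁻⁴ / 4.87×10⁻⁴ = 3.97×10⁻¹² F.
C₂ = κ₂ε₀A₂/d = 6.77 × 8.85×10⁻¹² × 1.66×10⁻⁴ / 4.87×10⁻⁴ = 2.04×10⁻¹¹ F.
C = C₁ + C₂ = 2.44×10⁻¹¹ F.

C ≈ 24.4 pF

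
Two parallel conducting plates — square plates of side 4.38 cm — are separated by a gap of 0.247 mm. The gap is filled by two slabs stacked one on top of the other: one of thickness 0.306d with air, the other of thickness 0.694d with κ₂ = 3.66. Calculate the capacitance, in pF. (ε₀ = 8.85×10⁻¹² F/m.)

A = (4.38 cm)² = 1.92×10⁻³ m².
Stacked slabs ⇒ two capacitors in series, each with the full plate area.
C₁ = κ₁ε₀A/d₁ = 1.00 × 8.85×10⁻¹² × 1.92×10⁻³ / 7.56×10⁻⁵ = 2.25×10⁻¹⁰ F.
C₂ = κ₂ε₀A/d₂ = 3.66 × 8.85×10⁻¹² × 1.92×10⁻³ / 1.71×10⁻⁴ = 3.63×10⁻¹⁰ F.
C = (1/C₁ + 1/C₂)⁻¹ = 1.39×10⁻¹⁰ F.

C ≈ 139 pF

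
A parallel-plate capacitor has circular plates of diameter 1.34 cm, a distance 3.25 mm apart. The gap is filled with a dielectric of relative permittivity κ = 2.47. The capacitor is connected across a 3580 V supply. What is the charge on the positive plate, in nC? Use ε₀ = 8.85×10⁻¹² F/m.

A = π(1.34/2 cm)² = 1.41×10⁻⁴ m².
C = κε₀A/d = 2.47 × 8.85×10⁻¹² × 1.41×10⁻⁴ / 3.25×10⁻³ = 9.49×10⁻¹³ F.
Q = CV = 9.49×10⁻¹³ × 3580 = 3.40×10⁻⁹ C.

Q ≈ 3.40 nC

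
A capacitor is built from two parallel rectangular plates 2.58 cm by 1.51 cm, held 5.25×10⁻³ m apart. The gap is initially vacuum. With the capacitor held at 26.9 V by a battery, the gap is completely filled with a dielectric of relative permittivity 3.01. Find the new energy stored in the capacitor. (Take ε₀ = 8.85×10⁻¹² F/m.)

0.715 nJ

A = 2.58 × 1.51 cm² = 3.90×10⁻⁴ m².
Initially C₁ = ε₀A/d = 8.85×10⁻¹² × 3.90×10⁻⁴ / 5.25×10⁻³ = 6.57×10⁻¹³ F.
U₁ = 2.38×10⁻¹⁰ J.
Battery connected ⇒ V is held fixed. C₂ = 3.01 C₁ and U = ½CV², so U₂/U₁ = C₂/C₁ = 3.01.
U₂ = 3.01 × 2.38×10⁻¹⁰ = 7.15×10⁻¹⁰ J.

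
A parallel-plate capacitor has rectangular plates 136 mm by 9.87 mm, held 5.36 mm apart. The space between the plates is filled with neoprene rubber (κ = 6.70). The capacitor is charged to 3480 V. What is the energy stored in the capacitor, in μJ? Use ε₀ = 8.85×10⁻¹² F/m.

89.9 μJ

A = 136 × 9.87 mm² = 1.34×10⁻³ m².
C = κε₀A/d = 6.70 × 8.85×10⁻¹² × 1.34×10⁻³ / 5.36×10⁻³ = 1.48×10⁻¹¹ F.
U = ½CV² = ½ × 1.48×10⁻¹¹ × (3480)² = 8.99×10⁻⁵ J.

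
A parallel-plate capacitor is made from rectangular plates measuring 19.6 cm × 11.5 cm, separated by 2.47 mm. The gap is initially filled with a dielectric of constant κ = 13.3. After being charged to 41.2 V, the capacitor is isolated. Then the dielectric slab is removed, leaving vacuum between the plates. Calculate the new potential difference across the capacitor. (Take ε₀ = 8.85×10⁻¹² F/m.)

0.548 kV

A = 19.6 × 11.5 cm² = 2.25×10⁻² m².
Initially C₁ = κε₀A/d = 13.3 × 8.85×10⁻¹² × 2.25×10⁻² / 2.47×10⁻³ = 1.07×10⁻⁹ F.
V₁ = 41.2 V.
Isolated ⇒ Q is held fixed. C₂ = 0.0752 C₁ and V = Q/C, so V₂/V₁ = C₁/C₂ = 13.3.
V₂ = 13.3 × 41.2 = 5.48×10² V.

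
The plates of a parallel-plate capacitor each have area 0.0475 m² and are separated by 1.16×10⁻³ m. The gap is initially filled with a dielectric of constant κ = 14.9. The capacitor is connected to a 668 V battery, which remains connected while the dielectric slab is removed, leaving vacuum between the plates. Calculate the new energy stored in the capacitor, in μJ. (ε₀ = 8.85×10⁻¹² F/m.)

Initially C₁ = κε₀A/d = 14.9 × 8.85×10⁻¹² × 4.75×10⁻² / 1.16×10⁻³ = 5.40×10⁻⁹ F.
U₁ = 1.20×10⁻³ J.
Battery connected ⇒ V is held fixed. C₂ = 0.0671 C₁ and U = ½CV², so U₂/U₁ = C₂/C₁ = 0.0671.
U₂ = 0.0671 × 1.20×10⁻³ = 8.09×10⁻⁵ J.

80.9 μJ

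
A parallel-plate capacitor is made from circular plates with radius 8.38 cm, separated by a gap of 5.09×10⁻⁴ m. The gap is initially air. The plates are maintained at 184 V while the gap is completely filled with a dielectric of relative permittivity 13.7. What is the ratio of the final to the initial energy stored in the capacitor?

Battery connected ⇒ V is held fixed.
C₂ = 13.7 C₁ and U = ½CV², so U₂/U₁ = C₂/C₁ = 13.7.

U₂/U₁ ≈ 13.7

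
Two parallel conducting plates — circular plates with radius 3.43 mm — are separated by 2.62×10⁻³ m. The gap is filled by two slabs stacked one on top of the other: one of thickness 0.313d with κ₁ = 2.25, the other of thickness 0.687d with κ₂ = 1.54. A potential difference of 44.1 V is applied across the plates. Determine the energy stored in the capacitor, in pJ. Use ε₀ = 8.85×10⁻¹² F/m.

A = π(3.43 mm)² = 3.70×10⁻⁵ m².
Stacked slabs ⇒ two capacitors in series, each with the full plate area.
C₁ = κ₁ε₀A/d₁ = 2.25 × 8.85×10⁻¹² × 3.70×10⁻⁵ / 8.20×10⁻⁴ = 8.97×10⁻¹³ F.
C₂ = κ₂ε₀A/d₂ = 1.54 × 8.85×10⁻¹² × 3.70×10⁻⁵ / 1.80×10⁻³ = 2.80×10⁻¹³ F.
C = (1/C₁ + 1/C₂)⁻¹ = 2.13×10⁻¹³ F.
U = ½CV² = ½ × 2.13×10⁻¹³ × (44.1)² = 2.07×10⁻¹⁰ J.

207 pJ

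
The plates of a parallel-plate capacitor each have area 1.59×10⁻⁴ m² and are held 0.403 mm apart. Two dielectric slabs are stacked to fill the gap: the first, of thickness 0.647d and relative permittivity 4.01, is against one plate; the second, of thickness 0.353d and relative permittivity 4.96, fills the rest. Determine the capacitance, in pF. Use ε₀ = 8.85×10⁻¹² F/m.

15.0 pF

Stacked slabs ⇒ two capacitors in series, each with the full plate area.
C₁ = κ₁ε₀A/d₁ = 4.01 × 8.85×10⁻¹² × 1.59×10⁻⁴ / 2.61×10⁻⁴ = 2.16×10⁻¹¹ F.
C₂ = κ₂ε₀A/d₂ = 4.96 × 8.85×10⁻¹² × 1.59×10⁻⁴ / 1.42×10⁻⁴ = 4.91×10⁻¹¹ F.
C = (1/C₁ + 1/C₂)⁻¹ = 1.50×10⁻¹¹ F.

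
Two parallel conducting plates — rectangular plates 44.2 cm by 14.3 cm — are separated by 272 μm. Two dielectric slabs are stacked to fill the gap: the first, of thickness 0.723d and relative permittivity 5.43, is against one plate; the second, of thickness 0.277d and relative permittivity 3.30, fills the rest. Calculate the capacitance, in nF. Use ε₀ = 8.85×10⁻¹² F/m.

C ≈ 9.47 nF

A = 44.2 × 14.3 cm² = 6.32×10⁻² m².
Stacked slabs ⇒ two capacitors in series, each with the full plate area.
C₁ = κ₁ε₀A/d₁ = 5.43 × 8.85×10⁻¹² × 6.32×10⁻² / 1.97×10⁻⁴ = 1.54×10⁻⁸ F.
C₂ = κ₂ε₀A/d₂ = 3.30 × 8.85×10⁻¹² × 6.32×10⁻² / 7.53×10⁻⁵ = 2.45×10⁻⁸ F.
C = (1/C₁ + 1/C₂)⁻¹ = 9.47×10⁻⁹ F.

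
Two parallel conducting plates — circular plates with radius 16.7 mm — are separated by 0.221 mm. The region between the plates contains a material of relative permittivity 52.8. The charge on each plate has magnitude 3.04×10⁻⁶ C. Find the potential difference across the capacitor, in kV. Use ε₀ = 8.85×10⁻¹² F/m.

A = π(16.7 mm)² = 8.76×10⁻⁴ m².
C = κε₀A/d = 52.8 × 8.85×10⁻¹² × 8.76×10⁻⁴ / 2.21×10⁻⁴ = 1.85×10⁻⁹ F.
V = Q/C = 3.04×10⁻⁶ / 1.85×10⁻⁹ = 1.64×10³ V.

1.64 kV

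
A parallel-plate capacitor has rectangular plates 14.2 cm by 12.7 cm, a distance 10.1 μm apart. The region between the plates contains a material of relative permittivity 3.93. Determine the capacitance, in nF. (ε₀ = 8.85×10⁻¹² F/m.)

C ≈ 62.1 nF

A = 14.2 × 12.7 cm² = 1.80×10⁻² m².
C = κε₀A/d = 3.93 × 8.85×10⁻¹² × 1.80×10⁻² / 1.01×10⁻⁵ = 6.21×10⁻⁸ F.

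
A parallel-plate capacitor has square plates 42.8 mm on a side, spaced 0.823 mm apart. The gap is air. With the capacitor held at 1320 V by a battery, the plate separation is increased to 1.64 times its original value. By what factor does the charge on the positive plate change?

Q₂/Q₁ ≈ 0.610

Battery connected ⇒ V is held fixed.
C₂ = 0.610 C₁ and Q = CV, so Q₂/Q₁ = C₂/C₁ = 0.610.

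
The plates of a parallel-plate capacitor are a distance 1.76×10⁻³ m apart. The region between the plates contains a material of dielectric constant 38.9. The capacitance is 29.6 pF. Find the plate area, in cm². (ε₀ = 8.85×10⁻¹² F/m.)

A = Cd/(κε₀) = 2.96×10⁻¹¹ × 1.76×10⁻³ / (38.9 × 8.85×10⁻¹²) = 1.51×10⁻⁴ m².

1.51 cm²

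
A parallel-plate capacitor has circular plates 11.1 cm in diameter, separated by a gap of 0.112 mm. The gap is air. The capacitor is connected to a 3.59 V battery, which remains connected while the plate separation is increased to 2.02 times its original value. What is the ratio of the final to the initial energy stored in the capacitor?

0.495

Battery connected ⇒ V is held fixed.
C₂ = 0.495 C₁ and U = ½CV², so U₂/U₁ = C₂/C₁ = 0.495.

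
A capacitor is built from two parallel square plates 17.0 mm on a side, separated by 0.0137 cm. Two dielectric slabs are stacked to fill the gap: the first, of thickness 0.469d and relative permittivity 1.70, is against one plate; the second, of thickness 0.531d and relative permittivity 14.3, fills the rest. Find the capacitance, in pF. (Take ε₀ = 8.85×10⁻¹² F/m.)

A = (17.0 mm)² = 2.89×10⁻⁴ m².
Stacked slabs ⇒ two capacitors in series, each with the full plate area.
C₁ = κ₁ε₀A/d₁ = 1.70 × 8.85×10⁻¹² × 2.89×10⁻⁴ / 6.43×10⁻⁵ = 6.77×10⁻¹¹ F.
C₂ = κ₂ε₀A/d₂ = 14.3 × 8.85×10⁻¹² × 2.89×10⁻⁴ / 7.27×10⁻⁵ = 5.03×10⁻¹⁰ F.
C = (1/C₁ + 1/C₂)⁻¹ = 5.96×10⁻¹¹ F.

59.6 pF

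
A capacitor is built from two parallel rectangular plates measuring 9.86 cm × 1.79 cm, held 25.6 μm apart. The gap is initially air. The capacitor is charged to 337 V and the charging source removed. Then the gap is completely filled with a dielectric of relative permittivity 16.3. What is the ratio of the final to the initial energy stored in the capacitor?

Isolated ⇒ Q is held fixed.
C₂ = 16.3 C₁ and U = Q²/(2C), so U₂/U₁ = C₁/C₂ = 0.0613.

0.0613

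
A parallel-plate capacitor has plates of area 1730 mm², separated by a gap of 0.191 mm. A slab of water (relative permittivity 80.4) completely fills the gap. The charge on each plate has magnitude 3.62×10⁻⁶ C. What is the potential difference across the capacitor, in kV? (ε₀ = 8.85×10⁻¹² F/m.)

A = 1730 mm² = 1.73×10⁻³ m².
C = κε₀A/d = 80.4 × 8.85×10⁻¹² × 1.73×10⁻³ / 1.91×10⁻⁴ = 6.44×10⁻⁹ F.
V = Q/C = 3.62×10⁻⁶ / 6.44×10⁻⁹ = 5.62×10² V.

0.562 kV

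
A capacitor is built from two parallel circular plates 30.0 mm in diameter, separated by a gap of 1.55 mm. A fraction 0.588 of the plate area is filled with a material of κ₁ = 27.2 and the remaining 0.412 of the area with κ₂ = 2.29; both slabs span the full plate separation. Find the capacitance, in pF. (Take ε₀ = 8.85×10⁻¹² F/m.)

C ≈ 68.4 pF

A = π(30.0/2 mm)² = 7.07×10⁻⁴ m².
Side-by-side slabs ⇒ two capacitors in parallel, each spanning the full gap.
C₁ = κ₁ε₀A₁/d = 27.2 × 8.85×10⁻¹² × 4.16×10⁻⁴ / 1.55×10⁻³ = 6.45×10⁻¹¹ F.
C₂ = κ₂ε₀A₂/d = 2.29 × 8.85×10⁻¹² × 2.91×10⁻⁴ / 1.55×10⁻³ = 3.81×10⁻¹² F.
C = C₁ + C₂ = 6.84×10⁻¹¹ F.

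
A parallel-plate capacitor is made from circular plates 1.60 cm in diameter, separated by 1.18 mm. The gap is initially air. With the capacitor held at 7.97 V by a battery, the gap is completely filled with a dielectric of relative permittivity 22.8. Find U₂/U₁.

Battery connected ⇒ V is held fixed.
C₂ = 22.8 C₁ and U = ½CV², so U₂/U₁ = C₂/C₁ = 22.8.

22.8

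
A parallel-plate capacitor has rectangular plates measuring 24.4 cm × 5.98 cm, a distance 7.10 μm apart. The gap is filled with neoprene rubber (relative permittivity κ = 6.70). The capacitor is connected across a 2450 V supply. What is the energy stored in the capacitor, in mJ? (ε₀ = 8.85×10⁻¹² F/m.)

U ≈ 366 mJ

A = 24.4 × 5.98 cm² = 1.46×10⁻² m².
C = κε₀A/d = 6.70 × 8.85×10⁻¹² × 1.46×10⁻² / 7.10×10⁻⁶ = 1.22×10⁻⁷ F.
U = ½CV² = ½ × 1.22×10⁻⁷ × (2450)² = 0.366 J.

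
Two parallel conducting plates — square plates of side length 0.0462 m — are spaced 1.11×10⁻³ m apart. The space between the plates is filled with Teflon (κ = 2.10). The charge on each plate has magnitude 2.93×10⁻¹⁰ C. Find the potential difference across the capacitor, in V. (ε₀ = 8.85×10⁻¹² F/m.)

A = (0.0462 m)² = 2.13×10⁻³ m².
C = κε₀A/d = 2.10 × 8.85×10⁻¹² × 2.13×10⁻³ / 1.11×10⁻³ = 3.57×10⁻¹¹ F.
V = Q/C = 2.93×10⁻¹⁰ / 3.57×10⁻¹¹ = 8.20 V.

8.20 V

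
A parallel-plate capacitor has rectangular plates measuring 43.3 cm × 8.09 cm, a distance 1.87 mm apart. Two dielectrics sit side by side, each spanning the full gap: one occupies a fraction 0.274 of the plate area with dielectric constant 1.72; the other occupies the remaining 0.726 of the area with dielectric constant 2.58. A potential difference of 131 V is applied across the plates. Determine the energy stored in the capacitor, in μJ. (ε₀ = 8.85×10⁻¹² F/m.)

A = 43.3 × 8.09 cm² = 3.50×10⁻² m².
Side-by-side slabs ⇒ two capacitors in parallel, each spanning the full gap.
C₁ = κ₁ε₀A₁/d = 1.72 × 8.85×10⁻¹² × 9.60×10⁻³ / 1.87×10⁻³ = 7.81×10⁻¹¹ F.
C₂ = κ₂ε₀A₂/d = 2.58 × 8.85×10⁻¹² × 2.54×10⁻² / 1.87×10⁻³ = 3.11×10⁻¹⁰ F.
C = C₁ + C₂ = 3.89×10⁻¹⁰ F.
U = ½CV² = ½ × 3.89×10⁻¹⁰ × (131)² = 3.33×10⁻⁶ J.

U ≈ 3.33 μJ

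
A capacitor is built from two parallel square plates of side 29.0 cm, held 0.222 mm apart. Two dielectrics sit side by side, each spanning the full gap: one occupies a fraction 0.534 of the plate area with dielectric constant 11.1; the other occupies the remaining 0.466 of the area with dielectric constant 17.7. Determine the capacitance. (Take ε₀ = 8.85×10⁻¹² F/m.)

C ≈ 47.5 nF

A = (29.0 cm)² = 8.41×10⁻² m².
Side-by-side slabs ⇒ two capacitors in parallel, each spanning the full gap.
C₁ = κ₁ε₀A₁/d = 11.1 × 8.85×10⁻¹² × 4.49×10⁻² / 2.22×10⁻⁴ = 1.99×10⁻⁸ F.
C₂ = κ₂ε₀A₂/d = 17.7 × 8.85×10⁻¹² × 3.92×10⁻² / 2.22×10⁻⁴ = 2.77×10⁻⁸ F.
C = C₁ + C₂ = 4.75×10⁻⁸ F.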